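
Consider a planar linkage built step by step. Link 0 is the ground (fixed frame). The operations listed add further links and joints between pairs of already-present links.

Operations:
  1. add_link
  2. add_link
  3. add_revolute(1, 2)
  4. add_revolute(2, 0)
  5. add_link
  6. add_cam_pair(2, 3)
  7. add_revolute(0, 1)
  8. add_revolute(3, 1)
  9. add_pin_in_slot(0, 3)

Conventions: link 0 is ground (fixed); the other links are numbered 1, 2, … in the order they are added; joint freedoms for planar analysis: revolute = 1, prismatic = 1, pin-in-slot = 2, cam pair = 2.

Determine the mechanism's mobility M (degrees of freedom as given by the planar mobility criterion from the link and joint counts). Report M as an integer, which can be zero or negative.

(L,J1,J2)=(1,0,0); link0 fixed
link1: (2,0,0)
link2: (3,0,0)
R 1-2 [J1]: (3,1,0)
R 2-0 [J1]: (3,2,0)
link3: (4,2,0)
C 2-3 [J2]: (4,2,1)
R 0-1 [J1]: (4,3,1)
R 3-1 [J1]: (4,4,1)
PS 0-3 [J2]: (4,4,2)
Grübler: 3·3 − 2·4 − 2 = -1

M = -1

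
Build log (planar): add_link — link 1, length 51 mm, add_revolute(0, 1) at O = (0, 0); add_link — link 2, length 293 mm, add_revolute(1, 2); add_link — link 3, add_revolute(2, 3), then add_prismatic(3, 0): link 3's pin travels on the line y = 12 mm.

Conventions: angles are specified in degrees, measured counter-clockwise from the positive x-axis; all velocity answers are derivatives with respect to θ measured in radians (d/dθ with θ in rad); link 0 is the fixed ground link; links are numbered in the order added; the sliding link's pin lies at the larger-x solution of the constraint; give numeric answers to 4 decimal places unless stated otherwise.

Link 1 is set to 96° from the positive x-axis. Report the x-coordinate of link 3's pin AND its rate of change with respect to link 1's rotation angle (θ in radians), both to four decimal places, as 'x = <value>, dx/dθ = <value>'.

geometry: r = 51 mm, L = 293 mm, e = 12 mm
crank pin P = (r cos θ, r sin θ) = (-5.330952, 50.720617)
h = r sin θ − e = 50.720617 − 12 = 38.720617
x = r cos θ + √(L² − h²) = -5.330952 + 290.430222 = 285.099270
dx/dθ = −r sin θ − h·r cos θ/√(L² − h²) (θ in radians; h = 38.720617) = -50.009886

x = 285.0993, dx/dθ = -50.0099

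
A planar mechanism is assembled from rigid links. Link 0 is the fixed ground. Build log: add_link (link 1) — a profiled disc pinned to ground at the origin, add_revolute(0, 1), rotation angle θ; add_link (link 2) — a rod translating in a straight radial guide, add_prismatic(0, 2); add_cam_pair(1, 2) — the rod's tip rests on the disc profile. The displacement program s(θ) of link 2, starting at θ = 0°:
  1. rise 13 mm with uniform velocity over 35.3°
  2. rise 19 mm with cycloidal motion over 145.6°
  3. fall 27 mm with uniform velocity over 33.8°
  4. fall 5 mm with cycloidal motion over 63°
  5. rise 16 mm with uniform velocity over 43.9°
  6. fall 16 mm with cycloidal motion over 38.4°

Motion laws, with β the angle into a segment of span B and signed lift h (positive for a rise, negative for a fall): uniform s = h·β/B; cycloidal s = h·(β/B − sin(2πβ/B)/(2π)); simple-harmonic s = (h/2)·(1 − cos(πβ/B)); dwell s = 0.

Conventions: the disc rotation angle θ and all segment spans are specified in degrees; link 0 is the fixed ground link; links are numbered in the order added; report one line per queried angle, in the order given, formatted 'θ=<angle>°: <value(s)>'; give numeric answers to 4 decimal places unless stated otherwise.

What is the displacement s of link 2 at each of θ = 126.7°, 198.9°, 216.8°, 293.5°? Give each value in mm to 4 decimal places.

seg 1 [0°–35.3°] uniform, h=13: full span → s += 13 → s = 13.0000
seg 2 [35.3°–180.9°] cycloidal, h=19: θ=126.7° here. β=91.4, B=145.6. 19·(0.6277 − sin(2π·0.6277)/(2π)) = 14.1020 → s = 27.1020
seg 2 [35.3°–180.9°] cycloidal, h=19: full span → s += 19 → s = 32.0000
seg 3 [180.9°–214.7°] uniform, h=-27: θ=198.9° here. β=18, B=33.8. -27·18/33.8 = -14.3787 → s = 17.6213
seg 3 [180.9°–214.7°] uniform, h=-27: full span → s += -27 → s = 5.0000
seg 4 [214.7°–277.7°] cycloidal, h=-5: θ=216.8° here. β=2.1, B=63. -5·(0.0333 − sin(2π·0.0333)/(2π)) = -0.0012 → s = 4.9988
seg 4 [214.7°–277.7°] cycloidal, h=-5: full span → s += -5 → s = 0.0000
seg 5 [277.7°–321.6°] uniform, h=16: θ=293.5° here. β=15.8, B=43.9. 16·15.8/43.9 = 5.7585 → s = 5.7585

θ=126.7°: 27.1020
θ=198.9°: 17.6213
θ=216.8°: 4.9988
θ=293.5°: 5.7585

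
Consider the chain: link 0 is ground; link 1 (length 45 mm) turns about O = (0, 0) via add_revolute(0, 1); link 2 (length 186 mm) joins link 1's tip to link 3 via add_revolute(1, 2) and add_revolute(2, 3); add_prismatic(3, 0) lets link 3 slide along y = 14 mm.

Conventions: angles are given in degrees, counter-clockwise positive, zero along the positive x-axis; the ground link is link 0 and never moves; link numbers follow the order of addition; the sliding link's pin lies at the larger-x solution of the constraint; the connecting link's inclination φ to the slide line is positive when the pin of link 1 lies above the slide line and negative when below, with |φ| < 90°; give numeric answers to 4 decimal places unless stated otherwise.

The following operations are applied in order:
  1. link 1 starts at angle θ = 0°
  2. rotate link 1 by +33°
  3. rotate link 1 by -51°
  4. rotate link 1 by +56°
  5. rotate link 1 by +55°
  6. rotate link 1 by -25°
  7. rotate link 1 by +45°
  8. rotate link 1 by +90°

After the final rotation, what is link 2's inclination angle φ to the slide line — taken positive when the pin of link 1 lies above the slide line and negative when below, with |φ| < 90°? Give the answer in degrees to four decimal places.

geometry: r = 45 mm, L = 186 mm, e = 14 mm; θ starts at 0°
rotate link 1 by +33°: θ ← 0° +33° = 33°
rotate link 1 by -51°: θ ← 33° -51° = -18°
rotate link 1 by +56°: θ ← -18° +56° = 38°
rotate link 1 by +55°: θ ← 38° +55° = 93°
rotate link 1 by -25°: θ ← 93° -25° = 68°
rotate link 1 by +45°: θ ← 68° +45° = 113°
rotate link 1 by +90°: θ ← 113° +90° = 203°
h = r sin θ − e = -17.582901 − 14 = -31.582901
sin φ = h / L = -31.582901 / 186 = -0.16980054
φ = arcsin(-0.16980054) = -9.776222°

-9.7762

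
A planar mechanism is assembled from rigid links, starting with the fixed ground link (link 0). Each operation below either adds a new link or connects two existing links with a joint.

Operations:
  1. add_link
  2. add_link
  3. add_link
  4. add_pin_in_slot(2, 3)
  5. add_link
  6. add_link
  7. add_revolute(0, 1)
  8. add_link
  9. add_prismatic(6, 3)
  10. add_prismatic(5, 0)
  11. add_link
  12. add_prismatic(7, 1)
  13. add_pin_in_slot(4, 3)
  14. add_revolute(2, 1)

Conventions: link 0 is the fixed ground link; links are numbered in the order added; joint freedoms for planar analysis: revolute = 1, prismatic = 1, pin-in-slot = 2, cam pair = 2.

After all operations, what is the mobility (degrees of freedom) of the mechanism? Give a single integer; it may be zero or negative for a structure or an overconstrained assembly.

ground; <1,0,0>
#1 <2,0,0>
#2 <3,0,0>
#3 <4,0,0>
PS:2↔3 J2 <4,0,1>
#4 <5,0,1>
#5 <6,0,1>
R:0↔1 J1 <6,1,1>
#6 <7,1,1>
P:6↔3 J1 <7,2,1>
P:5↔0 J1 <7,3,1>
#7 <8,3,1>
P:7↔1 J1 <8,4,1>
PS:4↔3 J2 <8,4,2>
R:2↔1 J1 <8,5,2>
3×7 − 2×5 − 1×2 = 9

M = 9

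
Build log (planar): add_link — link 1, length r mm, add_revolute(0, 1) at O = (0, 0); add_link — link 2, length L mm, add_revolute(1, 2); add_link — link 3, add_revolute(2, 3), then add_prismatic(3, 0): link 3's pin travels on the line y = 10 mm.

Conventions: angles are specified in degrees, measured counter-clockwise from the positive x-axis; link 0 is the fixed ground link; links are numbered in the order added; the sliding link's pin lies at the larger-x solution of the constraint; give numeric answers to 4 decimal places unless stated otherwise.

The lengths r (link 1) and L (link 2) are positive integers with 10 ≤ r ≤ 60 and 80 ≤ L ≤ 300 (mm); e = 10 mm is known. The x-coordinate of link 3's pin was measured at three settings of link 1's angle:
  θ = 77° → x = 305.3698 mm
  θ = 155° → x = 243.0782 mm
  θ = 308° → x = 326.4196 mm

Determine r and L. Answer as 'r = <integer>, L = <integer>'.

constraint per measurement: (x − r cos θ)² + (r sin θ − e)² = L²
subtracting the θ₁ and θ₂ equations cancels the r² and L² terms:
r = (x₁² − x₂²) / (2[(x₁cos θ₁ + e sin θ₁) − (x₂cos θ₂ + e sin θ₂)]) = 58.0000 → r = 58
L² = (x₁ − r cos θ₁)² + (r sin θ₁ − e)² = 87616.0275 → L = 296.0000 → L = 296
check at θ₃=308°: x = 326.4196 (printed 326.4196) ✓

r = 58, L = 296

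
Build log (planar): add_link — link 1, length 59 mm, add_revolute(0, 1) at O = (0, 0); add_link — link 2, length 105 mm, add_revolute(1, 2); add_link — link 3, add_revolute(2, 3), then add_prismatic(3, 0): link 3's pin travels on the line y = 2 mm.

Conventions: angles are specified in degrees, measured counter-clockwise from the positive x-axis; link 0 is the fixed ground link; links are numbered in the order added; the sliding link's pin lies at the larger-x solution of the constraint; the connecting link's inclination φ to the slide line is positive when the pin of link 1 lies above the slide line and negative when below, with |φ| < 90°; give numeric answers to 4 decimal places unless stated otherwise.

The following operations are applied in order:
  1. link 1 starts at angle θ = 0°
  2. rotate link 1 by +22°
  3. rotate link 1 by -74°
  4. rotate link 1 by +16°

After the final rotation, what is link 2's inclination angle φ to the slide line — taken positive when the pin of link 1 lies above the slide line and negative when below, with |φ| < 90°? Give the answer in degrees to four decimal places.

geometry: r = 59 mm, L = 105 mm, e = 2 mm; θ starts at 0°
rotate link 1 by +22°: θ ← 0° +22° = 22°
rotate link 1 by -74°: θ ← 22° -74° = -52°
rotate link 1 by +16°: θ ← -52° +16° = -36°
h = r sin θ − e = -34.679330 − 2 = -36.679330
sin φ = h / L = -36.679330 / 105 = -0.34932695
φ = arcsin(-0.34932695) = -20.446154°

-20.4462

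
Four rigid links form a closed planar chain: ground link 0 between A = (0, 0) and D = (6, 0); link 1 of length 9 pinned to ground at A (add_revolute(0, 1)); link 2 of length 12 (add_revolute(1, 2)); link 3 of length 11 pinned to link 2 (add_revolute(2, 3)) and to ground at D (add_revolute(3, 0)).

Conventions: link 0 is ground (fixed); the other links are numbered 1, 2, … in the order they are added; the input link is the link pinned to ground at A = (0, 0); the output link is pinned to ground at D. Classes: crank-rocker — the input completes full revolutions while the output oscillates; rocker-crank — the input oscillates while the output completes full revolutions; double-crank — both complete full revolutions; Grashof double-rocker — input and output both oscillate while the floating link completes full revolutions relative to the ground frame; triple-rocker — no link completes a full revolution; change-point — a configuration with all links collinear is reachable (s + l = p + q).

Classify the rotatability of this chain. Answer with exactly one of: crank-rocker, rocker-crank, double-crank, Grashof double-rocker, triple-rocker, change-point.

lengths: ground=6, input=9, coupler=12, output=11
sorted: s=6 (shortest), l=12 (longest), p+q=20
s + l = 18 vs p + q = 20
s + l < p + q (Grashof) with shortest = ground link → double-crank

double-crank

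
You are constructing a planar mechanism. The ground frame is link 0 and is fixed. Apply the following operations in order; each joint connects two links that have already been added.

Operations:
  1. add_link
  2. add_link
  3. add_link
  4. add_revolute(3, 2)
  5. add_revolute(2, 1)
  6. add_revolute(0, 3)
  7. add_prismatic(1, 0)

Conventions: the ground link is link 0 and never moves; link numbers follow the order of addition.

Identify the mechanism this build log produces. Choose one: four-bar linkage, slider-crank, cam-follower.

links: 4 (incl. ground); joints: 3 revolute, 1 prismatic, 0 higher (cam) pair, forming one closed loop
4 links, 3 revolutes + 1 prismatic in one loop → slider-crank

slider-crank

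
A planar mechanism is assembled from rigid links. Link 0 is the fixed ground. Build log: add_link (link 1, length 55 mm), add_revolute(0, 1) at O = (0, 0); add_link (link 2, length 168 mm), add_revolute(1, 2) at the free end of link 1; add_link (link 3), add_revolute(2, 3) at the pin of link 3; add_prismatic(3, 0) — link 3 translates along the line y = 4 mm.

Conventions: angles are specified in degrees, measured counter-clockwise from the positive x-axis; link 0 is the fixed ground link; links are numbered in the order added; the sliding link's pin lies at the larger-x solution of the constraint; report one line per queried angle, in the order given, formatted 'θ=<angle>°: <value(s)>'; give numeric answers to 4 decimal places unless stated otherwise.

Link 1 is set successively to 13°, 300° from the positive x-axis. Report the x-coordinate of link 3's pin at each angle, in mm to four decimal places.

geometry: r = 55 mm, L = 168 mm, e = 4 mm
θ=13°: crank pin P = (r cos θ, r sin θ) = (53.590354, 12.372308)
θ=13°: h = r sin θ − e = 12.372308 − 4 = 8.372308
θ=13°: x = r cos θ + √(L² − h²) = 53.590354 + 167.791253 = 221.381606
θ=300°: crank pin P = (r cos θ, r sin θ) = (27.500000, -47.631397)
θ=300°: h = r sin θ − e = -47.631397 − 4 = -51.631397
θ=300°: x = r cos θ + √(L² − h²) = 27.500000 + 159.869318 = 187.369318

θ=13°: 221.3816
θ=300°: 187.3693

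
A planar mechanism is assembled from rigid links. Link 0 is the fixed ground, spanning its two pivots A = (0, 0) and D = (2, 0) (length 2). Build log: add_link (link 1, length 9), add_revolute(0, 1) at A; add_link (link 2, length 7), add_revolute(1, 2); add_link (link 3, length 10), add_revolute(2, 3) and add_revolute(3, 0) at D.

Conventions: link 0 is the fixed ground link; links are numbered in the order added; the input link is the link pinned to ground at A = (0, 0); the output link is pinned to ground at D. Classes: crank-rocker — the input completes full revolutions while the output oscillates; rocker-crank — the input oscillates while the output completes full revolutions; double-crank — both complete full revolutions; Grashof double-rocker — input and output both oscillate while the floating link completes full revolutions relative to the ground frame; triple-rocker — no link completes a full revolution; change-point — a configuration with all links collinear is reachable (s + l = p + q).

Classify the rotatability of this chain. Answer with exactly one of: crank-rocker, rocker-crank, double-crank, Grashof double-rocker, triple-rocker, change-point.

lengths: ground=2, input=9, coupler=7, output=10
sorted: s=2 (shortest), l=10 (longest), p+q=16
s + l = 12 vs p + q = 16
s + l < p + q (Grashof) with shortest = ground link → double-crank

double-crank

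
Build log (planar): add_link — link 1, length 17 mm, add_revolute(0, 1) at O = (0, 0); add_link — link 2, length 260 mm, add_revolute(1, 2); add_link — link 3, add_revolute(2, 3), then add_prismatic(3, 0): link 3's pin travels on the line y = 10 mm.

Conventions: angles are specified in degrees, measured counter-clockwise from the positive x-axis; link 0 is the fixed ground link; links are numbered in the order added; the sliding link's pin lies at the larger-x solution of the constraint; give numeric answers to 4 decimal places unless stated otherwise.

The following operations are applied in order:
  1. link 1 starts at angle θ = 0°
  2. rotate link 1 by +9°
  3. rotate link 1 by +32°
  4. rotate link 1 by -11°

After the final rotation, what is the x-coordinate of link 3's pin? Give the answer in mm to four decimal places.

geometry: r = 17 mm, L = 260 mm, e = 10 mm; θ starts at 0°
rotate link 1 by +9°: θ ← 0° +9° = 9°
rotate link 1 by +32°: θ ← 9° +32° = 41°
rotate link 1 by -11°: θ ← 41° -11° = 30°
crank pin P = (r cos θ, r sin θ) = (14.722432, 8.500000)
h = r sin θ − e = 8.500000 − 10 = -1.500000
x = r cos θ + √(L² − h²) = 14.722432 + 259.995673 = 274.718105

274.7181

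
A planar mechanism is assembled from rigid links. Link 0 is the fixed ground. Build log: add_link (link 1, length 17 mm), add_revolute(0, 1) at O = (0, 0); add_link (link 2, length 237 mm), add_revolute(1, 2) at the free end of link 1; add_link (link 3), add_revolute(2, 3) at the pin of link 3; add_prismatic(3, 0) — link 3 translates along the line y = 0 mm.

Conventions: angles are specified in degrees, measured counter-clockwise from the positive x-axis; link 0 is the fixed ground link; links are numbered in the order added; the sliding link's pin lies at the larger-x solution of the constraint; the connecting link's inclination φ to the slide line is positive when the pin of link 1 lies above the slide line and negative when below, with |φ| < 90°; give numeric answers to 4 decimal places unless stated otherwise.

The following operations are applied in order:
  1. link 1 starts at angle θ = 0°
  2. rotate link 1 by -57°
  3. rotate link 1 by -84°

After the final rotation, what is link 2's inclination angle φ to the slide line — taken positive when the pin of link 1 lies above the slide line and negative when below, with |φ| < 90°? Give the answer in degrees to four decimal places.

geometry: r = 17 mm, L = 237 mm, e = 0 mm; θ starts at 0°
rotate link 1 by -57°: θ ← 0° -57° = -57°
rotate link 1 by -84°: θ ← -57° -84° = -141°
h = r sin θ − e = -10.698447 − 0 = -10.698447
sin φ = h / L = -10.698447 / 237 = -0.04514113
φ = arcsin(-0.04514113) = -2.587275°

-2.5873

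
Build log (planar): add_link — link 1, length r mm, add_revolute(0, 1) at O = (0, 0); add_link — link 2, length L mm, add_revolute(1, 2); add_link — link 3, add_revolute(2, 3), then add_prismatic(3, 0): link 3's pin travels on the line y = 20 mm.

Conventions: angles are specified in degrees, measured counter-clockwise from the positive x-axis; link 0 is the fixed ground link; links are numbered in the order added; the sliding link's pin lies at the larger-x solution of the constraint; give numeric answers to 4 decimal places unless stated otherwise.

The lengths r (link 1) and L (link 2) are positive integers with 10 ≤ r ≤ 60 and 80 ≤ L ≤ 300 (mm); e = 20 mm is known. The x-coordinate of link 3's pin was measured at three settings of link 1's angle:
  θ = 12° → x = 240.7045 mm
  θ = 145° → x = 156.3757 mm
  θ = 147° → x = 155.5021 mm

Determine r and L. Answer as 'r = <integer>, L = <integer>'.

constraint per measurement: (x − r cos θ)² + (r sin θ − e)² = L²
subtracting the θ₁ and θ₂ equations cancels the r² and L² terms:
r = (x₁² − x₂²) / (2[(x₁cos θ₁ + e sin θ₁) − (x₂cos θ₂ + e sin θ₂)]) = 47.0000 → r = 47
L² = (x₁ − r cos θ₁)² + (r sin θ₁ − e)² = 38024.9966 → L = 195.0000 → L = 195
check at θ₃=147°: x = 155.5021 (printed 155.5021) ✓

r = 47, L = 195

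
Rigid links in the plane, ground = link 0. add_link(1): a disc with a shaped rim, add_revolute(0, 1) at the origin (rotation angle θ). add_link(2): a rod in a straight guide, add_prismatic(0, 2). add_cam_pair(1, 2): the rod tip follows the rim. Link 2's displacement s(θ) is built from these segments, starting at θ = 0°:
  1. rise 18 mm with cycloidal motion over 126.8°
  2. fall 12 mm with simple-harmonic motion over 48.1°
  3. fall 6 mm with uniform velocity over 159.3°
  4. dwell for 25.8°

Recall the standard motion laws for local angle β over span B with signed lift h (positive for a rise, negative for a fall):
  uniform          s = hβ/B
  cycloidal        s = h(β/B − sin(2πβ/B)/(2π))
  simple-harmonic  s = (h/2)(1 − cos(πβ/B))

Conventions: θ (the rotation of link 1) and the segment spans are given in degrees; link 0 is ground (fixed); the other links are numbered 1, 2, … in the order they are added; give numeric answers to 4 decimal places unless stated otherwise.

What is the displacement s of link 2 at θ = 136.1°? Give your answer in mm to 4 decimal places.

segment 1 (0° to 126.8°, cycloidal, h = 18) is passed completely: s = 0.0000 + (18) = 18.0000
θ = 136.1° falls in segment 2 (126.8° to 174.9°, simple-harmonic, h = -12): β = 136.1 − 126.8 = 9.3°, B = 48.1°; Δs = -12/2·(1 − cos(π·0.1933)) = -1.0733; s = 18.0000 − 1.0733 = 16.9267

16.9267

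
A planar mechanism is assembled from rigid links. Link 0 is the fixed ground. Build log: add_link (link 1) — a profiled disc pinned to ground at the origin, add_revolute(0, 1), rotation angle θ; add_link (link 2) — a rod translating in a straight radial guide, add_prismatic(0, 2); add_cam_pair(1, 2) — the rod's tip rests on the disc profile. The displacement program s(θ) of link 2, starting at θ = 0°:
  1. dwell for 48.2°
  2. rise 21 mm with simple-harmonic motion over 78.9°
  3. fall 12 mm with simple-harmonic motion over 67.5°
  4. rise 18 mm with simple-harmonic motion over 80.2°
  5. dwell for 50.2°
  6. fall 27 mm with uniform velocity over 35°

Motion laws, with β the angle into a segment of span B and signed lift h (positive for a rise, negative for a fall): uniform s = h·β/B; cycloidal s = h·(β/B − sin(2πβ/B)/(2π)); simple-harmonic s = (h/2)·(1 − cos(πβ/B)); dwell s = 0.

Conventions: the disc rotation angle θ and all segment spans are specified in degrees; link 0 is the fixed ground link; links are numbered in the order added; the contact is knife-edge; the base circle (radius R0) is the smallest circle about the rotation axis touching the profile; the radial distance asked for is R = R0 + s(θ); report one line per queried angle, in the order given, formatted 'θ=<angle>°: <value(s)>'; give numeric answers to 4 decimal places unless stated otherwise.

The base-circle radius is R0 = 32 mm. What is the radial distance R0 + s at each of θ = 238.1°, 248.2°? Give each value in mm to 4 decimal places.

seg 1 [0°–48.2°] dwell: s stays 0.0000
seg 2 [48.2°–127.1°] simple-harmonic, h=21: full span → s += 21 → s = 21.0000
seg 3 [127.1°–194.6°] simple-harmonic, h=-12: full span → s += -12 → s = 9.0000
seg 4 [194.6°–274.8°] simple-harmonic, h=18: θ=238.1° here. β=43.5, B=80.2. 18/2·(1 − cos(π·0.5424)) = 10.1951 → s = 19.1951
seg 4 [194.6°–274.8°] simple-harmonic, h=18: θ=248.2° here. β=53.6, B=80.2. 18/2·(1 − cos(π·0.6683)) = 13.5406 → s = 22.5406
θ=238.1°: R = R0 + s = 32 + 19.1951 = 51.1951
θ=248.2°: R = R0 + s = 32 + 22.5406 = 54.5406

θ=238.1°: 51.1951
θ=248.2°: 54.5406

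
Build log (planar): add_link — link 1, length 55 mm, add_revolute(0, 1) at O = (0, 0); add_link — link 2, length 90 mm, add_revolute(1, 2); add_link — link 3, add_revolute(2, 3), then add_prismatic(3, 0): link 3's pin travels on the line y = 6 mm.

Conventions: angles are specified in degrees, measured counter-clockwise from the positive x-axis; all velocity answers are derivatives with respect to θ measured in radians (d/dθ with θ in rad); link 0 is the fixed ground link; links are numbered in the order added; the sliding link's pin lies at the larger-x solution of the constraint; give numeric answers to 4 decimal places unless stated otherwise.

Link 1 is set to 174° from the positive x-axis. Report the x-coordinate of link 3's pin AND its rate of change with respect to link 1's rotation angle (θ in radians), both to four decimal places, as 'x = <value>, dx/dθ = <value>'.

geometry: r = 55 mm, L = 90 mm, e = 6 mm
crank pin P = (r cos θ, r sin θ) = (-54.698704, 5.749065)
h = r sin θ − e = 5.749065 − 6 = -0.250935
x = r cos θ + √(L² − h²) = -54.698704 + 89.999650 = 35.300946
dx/dθ = −r sin θ − h·r cos θ/√(L² − h²) (θ in radians; h = -0.250935) = -5.901575

x = 35.3009, dx/dθ = -5.9016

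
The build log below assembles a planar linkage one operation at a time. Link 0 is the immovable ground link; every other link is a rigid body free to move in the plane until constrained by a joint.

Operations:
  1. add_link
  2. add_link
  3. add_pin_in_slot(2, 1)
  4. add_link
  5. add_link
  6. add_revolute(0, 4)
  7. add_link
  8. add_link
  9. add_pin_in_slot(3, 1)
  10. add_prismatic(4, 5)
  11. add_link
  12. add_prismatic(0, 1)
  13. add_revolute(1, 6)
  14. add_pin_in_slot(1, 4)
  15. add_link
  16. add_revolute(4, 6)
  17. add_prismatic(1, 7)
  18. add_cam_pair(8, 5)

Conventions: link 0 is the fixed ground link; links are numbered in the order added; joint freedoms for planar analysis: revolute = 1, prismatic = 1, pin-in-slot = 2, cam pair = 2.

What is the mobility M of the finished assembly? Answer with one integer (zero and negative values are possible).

ground; <1,0,0>
#1 <2,0,0>
#2 <3,0,0>
PS:2↔1 J2 <3,0,1>
#3 <4,0,1>
#4 <5,0,1>
R:0↔4 J1 <5,1,1>
#5 <6,1,1>
#6 <7,1,1>
PS:3↔1 J2 <7,1,2>
P:4↔5 J1 <7,2,2>
#7 <8,2,2>
P:0↔1 J1 <8,3,2>
R:1↔6 J1 <8,4,2>
PS:1↔4 J2 <8,4,3>
#8 <9,4,3>
R:4↔6 J1 <9,5,3>
P:1↔7 J1 <9,6,3>
C:8↔5 J2 <9,6,4>
3×8 − 2×6 − 1×4 = 8

M = 8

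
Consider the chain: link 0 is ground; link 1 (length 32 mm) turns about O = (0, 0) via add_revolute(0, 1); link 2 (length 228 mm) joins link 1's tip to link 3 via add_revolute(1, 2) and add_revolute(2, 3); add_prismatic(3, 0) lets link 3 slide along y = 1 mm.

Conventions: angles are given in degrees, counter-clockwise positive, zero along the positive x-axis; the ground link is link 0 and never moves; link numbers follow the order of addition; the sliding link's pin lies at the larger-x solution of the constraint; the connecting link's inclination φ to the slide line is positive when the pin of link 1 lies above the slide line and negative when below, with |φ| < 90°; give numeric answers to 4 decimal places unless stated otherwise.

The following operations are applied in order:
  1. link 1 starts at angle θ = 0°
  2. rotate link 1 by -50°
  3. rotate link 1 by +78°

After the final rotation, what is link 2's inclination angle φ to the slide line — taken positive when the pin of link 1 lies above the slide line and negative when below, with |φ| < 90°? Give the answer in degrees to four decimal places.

geometry: r = 32 mm, L = 228 mm, e = 1 mm; θ starts at 0°
rotate link 1 by -50°: θ ← 0° -50° = -50°
rotate link 1 by +78°: θ ← -50° +78° = 28°
h = r sin θ − e = 15.023090 − 1 = 14.023090
sin φ = h / L = 14.023090 / 228 = 0.06150478
φ = arcsin(0.06150478) = 3.526190°

3.5262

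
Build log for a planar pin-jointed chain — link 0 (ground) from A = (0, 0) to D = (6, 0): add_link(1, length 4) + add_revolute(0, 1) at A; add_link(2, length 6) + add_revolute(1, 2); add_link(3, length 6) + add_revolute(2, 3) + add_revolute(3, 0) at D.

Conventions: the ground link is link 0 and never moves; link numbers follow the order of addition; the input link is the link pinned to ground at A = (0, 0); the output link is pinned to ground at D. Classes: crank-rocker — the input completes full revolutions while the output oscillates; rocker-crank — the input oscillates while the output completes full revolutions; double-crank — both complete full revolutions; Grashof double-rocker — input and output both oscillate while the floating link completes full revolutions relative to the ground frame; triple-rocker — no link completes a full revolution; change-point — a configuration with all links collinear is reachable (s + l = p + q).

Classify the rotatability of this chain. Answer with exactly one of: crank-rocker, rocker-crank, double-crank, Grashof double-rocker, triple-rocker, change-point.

lengths: ground=6, input=4, coupler=6, output=6
sorted: s=4 (shortest), l=6 (longest), p+q=12
s + l = 10 vs p + q = 12
s + l < p + q (Grashof) with shortest = input link → crank-rocker

crank-rocker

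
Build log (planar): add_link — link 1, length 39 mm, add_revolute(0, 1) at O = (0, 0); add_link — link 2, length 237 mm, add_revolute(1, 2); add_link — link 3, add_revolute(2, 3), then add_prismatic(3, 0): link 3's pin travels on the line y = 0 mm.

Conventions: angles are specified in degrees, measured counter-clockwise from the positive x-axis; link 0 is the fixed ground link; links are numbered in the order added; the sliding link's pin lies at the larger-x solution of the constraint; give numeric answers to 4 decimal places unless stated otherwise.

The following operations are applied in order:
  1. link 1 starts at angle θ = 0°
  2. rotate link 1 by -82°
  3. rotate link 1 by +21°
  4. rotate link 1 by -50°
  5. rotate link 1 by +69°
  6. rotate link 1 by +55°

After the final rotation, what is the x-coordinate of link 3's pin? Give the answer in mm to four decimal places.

geometry: r = 39 mm, L = 237 mm, e = 0 mm; θ starts at 0°
rotate link 1 by -82°: θ ← 0° -82° = -82°
rotate link 1 by +21°: θ ← -82° +21° = -61°
rotate link 1 by -50°: θ ← -61° -50° = -111°
rotate link 1 by +69°: θ ← -111° +69° = -42°
rotate link 1 by +55°: θ ← -42° +55° = 13°
crank pin P = (r cos θ, r sin θ) = (38.000433, 8.773091)
h = r sin θ − e = 8.773091 − 0 = 8.773091
x = r cos θ + √(L² − h²) = 38.000433 + 236.837566 = 274.837999

274.8380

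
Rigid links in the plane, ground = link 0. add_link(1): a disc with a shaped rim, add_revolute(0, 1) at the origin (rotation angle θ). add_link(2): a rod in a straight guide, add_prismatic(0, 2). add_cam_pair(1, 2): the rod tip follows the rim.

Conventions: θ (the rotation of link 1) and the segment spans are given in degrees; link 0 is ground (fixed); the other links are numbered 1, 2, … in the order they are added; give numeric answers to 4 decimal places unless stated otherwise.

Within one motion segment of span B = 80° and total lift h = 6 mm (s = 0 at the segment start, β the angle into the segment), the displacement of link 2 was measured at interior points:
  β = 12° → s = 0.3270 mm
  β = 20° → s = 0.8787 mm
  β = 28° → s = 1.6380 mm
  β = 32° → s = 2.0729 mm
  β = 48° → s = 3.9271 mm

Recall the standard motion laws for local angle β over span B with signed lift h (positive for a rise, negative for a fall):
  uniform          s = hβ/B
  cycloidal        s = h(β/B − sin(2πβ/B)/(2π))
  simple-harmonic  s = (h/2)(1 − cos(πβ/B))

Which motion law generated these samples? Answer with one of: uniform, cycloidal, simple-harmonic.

candidates at β/B = r: uniform s = h·r (linear in β); cycloidal s = h·(r − sin(2πr)/(2π)); simple-harmonic s = (h/2)(1 − cos(πr))
β=12°: printed 0.3270 | uniform 0.9000, cycloidal 0.1274, simple-harmonic 0.3270
β=20°: printed 0.8787 | uniform 1.5000, cycloidal 0.5451, simple-harmonic 0.8787
β=28°: printed 1.6380 | uniform 2.1000, cycloidal 1.3274, simple-harmonic 1.6380
β=32°: printed 2.0729 | uniform 2.4000, cycloidal 1.8387, simple-harmonic 2.0729
β=48°: printed 3.9271 | uniform 3.6000, cycloidal 4.1613, simple-harmonic 3.9271
only one law matches every sample → simple-harmonic

simple-harmonic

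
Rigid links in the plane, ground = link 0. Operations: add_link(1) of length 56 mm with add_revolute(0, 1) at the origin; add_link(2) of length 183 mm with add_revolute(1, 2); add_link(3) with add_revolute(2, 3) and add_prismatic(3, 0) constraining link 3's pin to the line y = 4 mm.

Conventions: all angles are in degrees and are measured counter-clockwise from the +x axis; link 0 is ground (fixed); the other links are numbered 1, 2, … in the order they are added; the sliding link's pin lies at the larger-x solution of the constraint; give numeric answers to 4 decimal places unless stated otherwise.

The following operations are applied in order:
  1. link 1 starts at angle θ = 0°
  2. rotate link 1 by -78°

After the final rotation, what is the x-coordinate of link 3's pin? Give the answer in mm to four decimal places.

geometry: r = 56 mm, L = 183 mm, e = 4 mm; θ starts at 0°
rotate link 1 by -78°: θ ← 0° -78° = -78°
crank pin P = (r cos θ, r sin θ) = (11.643055, -54.776266)
h = r sin θ − e = -54.776266 − 4 = -58.776266
x = r cos θ + √(L² − h²) = 11.643055 + 173.304214 = 184.947269

184.9473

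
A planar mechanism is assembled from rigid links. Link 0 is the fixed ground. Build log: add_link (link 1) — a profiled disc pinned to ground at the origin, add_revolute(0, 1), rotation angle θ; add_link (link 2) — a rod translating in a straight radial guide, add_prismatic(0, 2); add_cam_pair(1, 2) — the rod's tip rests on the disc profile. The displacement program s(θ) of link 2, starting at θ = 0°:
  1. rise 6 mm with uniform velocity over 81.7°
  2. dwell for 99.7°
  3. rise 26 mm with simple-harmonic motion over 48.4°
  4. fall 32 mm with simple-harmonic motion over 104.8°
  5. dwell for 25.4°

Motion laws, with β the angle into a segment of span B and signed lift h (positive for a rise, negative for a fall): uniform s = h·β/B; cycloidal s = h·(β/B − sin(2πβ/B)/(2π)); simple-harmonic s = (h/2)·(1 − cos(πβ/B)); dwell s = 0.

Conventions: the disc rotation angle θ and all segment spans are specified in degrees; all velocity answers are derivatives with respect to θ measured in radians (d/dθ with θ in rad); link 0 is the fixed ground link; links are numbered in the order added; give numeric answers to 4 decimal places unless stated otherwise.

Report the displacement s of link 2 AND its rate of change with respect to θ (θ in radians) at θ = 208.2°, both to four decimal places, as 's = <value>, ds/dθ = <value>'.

seg 1 [0°–81.7°] uniform, h=6: full span → s += 6 → s = 6.0000
seg 2 [81.7°–181.4°] dwell: s stays 6.0000
seg 3 [181.4°–229.8°] simple-harmonic, h=26: θ=208.2° here. β=26.8, B=48.4. 26/2·(1 − cos(π·0.5537)) = 15.1835 → s = 21.1835
velocity in seg [181.4°–229.8°] (simple-harmonic), θ in radians: β = 26.8° = 0.4677 rad, B = 48.4° = 0.8447 rad; ds/dθ = (πh/(2B)) sin(πβ/B) = (π·26/(2·0.8447)) sin(π·0.5537) = 47.660252 mm/rad

s = 21.1835, ds/dθ = 47.6603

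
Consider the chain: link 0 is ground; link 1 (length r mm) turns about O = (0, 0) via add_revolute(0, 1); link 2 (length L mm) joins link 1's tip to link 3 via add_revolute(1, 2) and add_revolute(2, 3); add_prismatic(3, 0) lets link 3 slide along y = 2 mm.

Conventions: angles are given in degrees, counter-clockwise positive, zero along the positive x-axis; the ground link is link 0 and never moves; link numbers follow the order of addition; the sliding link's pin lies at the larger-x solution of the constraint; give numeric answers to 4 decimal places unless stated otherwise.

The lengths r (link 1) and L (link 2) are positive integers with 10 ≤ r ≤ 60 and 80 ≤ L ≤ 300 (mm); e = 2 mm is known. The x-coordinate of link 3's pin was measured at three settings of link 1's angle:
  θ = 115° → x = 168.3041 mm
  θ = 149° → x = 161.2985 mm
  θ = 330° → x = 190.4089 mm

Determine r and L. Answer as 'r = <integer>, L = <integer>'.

constraint per measurement: (x − r cos θ)² + (r sin θ − e)² = L²
subtracting the θ₁ and θ₂ equations cancels the r² and L² terms:
r = (x₁² − x₂²) / (2[(x₁cos θ₁ + e sin θ₁) − (x₂cos θ₂ + e sin θ₂)]) = 16.9999 → r = 17
L² = (x₁ − r cos θ₁)² + (r sin θ₁ − e)² = 30976.0063 → L = 176.0000 → L = 176
check at θ₃=330°: x = 190.4089 (printed 190.4089) ✓

r = 17, L = 176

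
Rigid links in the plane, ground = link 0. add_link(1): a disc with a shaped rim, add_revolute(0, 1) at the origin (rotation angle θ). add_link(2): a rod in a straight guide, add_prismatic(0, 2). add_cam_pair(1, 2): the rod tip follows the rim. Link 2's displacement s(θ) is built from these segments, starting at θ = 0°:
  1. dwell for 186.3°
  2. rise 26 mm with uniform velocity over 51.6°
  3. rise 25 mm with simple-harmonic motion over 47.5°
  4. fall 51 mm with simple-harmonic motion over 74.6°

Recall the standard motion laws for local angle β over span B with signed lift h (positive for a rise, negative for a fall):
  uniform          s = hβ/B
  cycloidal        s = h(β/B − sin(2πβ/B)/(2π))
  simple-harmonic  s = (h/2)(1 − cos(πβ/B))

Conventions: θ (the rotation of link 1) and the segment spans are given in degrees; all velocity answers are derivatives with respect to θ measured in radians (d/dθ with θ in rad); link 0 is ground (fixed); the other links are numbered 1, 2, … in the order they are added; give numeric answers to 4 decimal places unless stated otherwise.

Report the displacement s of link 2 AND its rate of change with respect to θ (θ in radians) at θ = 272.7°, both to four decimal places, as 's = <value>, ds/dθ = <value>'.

segment 1 (0° to 186.3°, dwell): s unchanged at 0.0000
segment 2 (186.3° to 237.9°, uniform, h = 26) is passed completely: s = 0.0000 + (26) = 26.0000
θ = 272.7° falls in segment 3 (237.9° to 285.4°, simple-harmonic, h = 25): β = 272.7 − 237.9 = 34.8°, B = 47.5°; Δs = 25/2·(1 − cos(π·0.7326)) = 20.8436; s = 26.0000 + 20.8436 = 46.8436
velocity in seg [237.9°–285.4°] (simple-harmonic), θ in radians: β = 34.8° = 0.6074 rad, B = 47.5° = 0.8290 rad; ds/dθ = (πh/(2B)) sin(πβ/B) = (π·25/(2·0.8290)) sin(π·0.7326) = 35.271388 mm/rad

s = 46.8436, ds/dθ = 35.2714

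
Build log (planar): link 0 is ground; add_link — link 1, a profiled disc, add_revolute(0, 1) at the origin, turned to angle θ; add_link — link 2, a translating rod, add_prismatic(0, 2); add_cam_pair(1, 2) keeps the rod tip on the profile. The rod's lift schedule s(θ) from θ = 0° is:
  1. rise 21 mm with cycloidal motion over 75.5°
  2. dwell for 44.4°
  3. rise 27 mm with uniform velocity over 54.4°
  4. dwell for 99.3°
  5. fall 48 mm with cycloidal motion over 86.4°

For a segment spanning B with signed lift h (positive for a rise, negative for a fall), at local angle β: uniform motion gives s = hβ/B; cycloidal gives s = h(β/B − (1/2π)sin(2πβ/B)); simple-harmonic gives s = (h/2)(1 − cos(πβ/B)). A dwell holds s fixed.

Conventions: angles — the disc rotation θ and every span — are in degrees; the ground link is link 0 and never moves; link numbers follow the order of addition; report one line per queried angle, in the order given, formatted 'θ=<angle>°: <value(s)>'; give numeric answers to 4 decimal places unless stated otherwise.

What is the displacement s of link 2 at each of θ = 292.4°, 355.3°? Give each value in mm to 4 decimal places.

seg 1 [0°–75.5°] cycloidal, h=21: full span → s += 21 → s = 21.0000
seg 2 [75.5°–119.9°] dwell: s stays 21.0000
seg 3 [119.9°–174.3°] uniform, h=27: full span → s += 27 → s = 48.0000
seg 4 [174.3°–273.6°] dwell: s stays 48.0000
seg 5 [273.6°–360°] cycloidal, h=-48: θ=292.4° here. β=18.8, B=86.4. -48·(0.2176 − sin(2π·0.2176)/(2π)) = -2.9628 → s = 45.0372
seg 5 [273.6°–360°] cycloidal, h=-48: θ=355.3° here. β=81.7, B=86.4. -48·(0.9456 − sin(2π·0.9456)/(2π)) = -47.9495 → s = 0.0505

θ=292.4°: 45.0372
θ=355.3°: 0.0505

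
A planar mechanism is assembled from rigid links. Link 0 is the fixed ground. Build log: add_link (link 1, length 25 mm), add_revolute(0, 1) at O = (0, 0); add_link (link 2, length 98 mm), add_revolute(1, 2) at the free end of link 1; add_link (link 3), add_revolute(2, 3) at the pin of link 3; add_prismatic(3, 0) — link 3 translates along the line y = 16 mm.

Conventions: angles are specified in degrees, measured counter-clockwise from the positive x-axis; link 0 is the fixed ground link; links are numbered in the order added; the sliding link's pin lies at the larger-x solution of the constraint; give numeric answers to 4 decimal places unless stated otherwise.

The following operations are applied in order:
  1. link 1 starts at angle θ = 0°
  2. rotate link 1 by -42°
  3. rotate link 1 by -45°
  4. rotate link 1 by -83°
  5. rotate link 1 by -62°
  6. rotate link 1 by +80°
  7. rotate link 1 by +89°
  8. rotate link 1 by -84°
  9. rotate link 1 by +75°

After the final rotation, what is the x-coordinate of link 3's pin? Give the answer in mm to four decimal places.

geometry: r = 25 mm, L = 98 mm, e = 16 mm; θ starts at 0°
rotate link 1 by -42°: θ ← 0° -42° = -42°
rotate link 1 by -45°: θ ← -42° -45° = -87°
rotate link 1 by -83°: θ ← -87° -83° = -170°
rotate link 1 by -62°: θ ← -170° -62° = -232°
rotate link 1 by +80°: θ ← -232° +80° = -152°
rotate link 1 by +89°: θ ← -152° +89° = -63°
rotate link 1 by -84°: θ ← -63° -84° = -147°
rotate link 1 by +75°: θ ← -147° +75° = -72°
crank pin P = (r cos θ, r sin θ) = (7.725425, -23.776413)
h = r sin θ − e = -23.776413 − 16 = -39.776413
x = r cos θ + √(L² − h²) = 7.725425 + 89.564708 = 97.290133

97.2901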